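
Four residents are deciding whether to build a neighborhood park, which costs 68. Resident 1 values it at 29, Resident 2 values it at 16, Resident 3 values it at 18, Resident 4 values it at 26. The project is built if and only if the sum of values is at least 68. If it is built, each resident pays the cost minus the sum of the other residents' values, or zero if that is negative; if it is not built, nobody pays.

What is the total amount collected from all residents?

13

Total value 89 ≥ cost 68, so it is built.
Resident 1: others sum to 60; max(0, 68 - 60) = 8.
Resident 2: others sum to 73; max(0, 68 - 73) = 0.
Resident 3: others sum to 71; max(0, 68 - 71) = 0.
Resident 4: others sum to 63; max(0, 68 - 63) = 5.
Total collected = 8 + 0 + 0 + 5 = 13.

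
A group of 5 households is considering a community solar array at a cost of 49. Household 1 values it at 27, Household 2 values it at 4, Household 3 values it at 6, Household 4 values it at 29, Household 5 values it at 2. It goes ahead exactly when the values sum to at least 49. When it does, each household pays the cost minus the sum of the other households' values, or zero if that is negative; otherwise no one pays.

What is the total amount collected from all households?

Total value 68 ≥ cost 49, so it is built.
Household 1: others sum to 41; max(0, 49 - 41) = 8.
Household 2: others sum to 64; max(0, 49 - 64) = 0.
Household 3: others sum to 62; max(0, 49 - 62) = 0.
Household 4: others sum to 39; max(0, 49 - 39) = 10.
Household 5: others sum to 66; max(0, 49 - 66) = 0.
Total collected = 8 + 0 + 0 + 10 + 0 = 18.

18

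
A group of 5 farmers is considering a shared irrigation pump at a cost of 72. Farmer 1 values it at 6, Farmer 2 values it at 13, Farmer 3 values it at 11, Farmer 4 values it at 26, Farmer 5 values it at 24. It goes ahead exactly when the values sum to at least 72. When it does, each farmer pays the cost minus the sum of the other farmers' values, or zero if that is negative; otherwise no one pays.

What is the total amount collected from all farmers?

Total value 80 ≥ cost 72, so it is built.
Farmer 1: others sum to 74; max(0, 72 - 74) = 0.
Farmer 2: others sum to 67; max(0, 72 - 67) = 5.
Farmer 3: others sum to 69; max(0, 72 - 69) = 3.
Farmer 4: others sum to 54; max(0, 72 - 54) = 18.
Farmer 5: others sum to 56; max(0, 72 - 56) = 16.
Total collected = 0 + 5 + 3 + 18 + 16 = 42.

42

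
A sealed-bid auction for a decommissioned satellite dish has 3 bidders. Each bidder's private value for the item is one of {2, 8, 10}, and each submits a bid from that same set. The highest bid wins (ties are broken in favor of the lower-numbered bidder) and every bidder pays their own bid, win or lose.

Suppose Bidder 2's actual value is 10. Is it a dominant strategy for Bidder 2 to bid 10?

No

Consider the case where Bidder 1 bids 2 and Bidder 3 bids 2.
Truthful bid 10: wins, pays 10, utility 10 - 10 = 0.
Bid 8 instead: wins, pays 8, utility 10 - 8 = 2.
Since 2 > 0, bidding 8 is strictly better here, so truthful bidding is not dominant.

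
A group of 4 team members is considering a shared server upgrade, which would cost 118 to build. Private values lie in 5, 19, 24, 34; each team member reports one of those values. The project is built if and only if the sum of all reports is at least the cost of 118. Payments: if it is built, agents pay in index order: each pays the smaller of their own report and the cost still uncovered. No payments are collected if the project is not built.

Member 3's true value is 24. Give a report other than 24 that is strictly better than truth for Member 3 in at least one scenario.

19

Suppose Member 1 reports 34, Member 2 reports 34 and Member 4 reports 34.
Report 24: project built, pays 24, utility 24 - 24 = 0.
Report 19: project built, pays 19, utility 24 - 19 = 5.
So reporting 19 beats truth here (5 > 0).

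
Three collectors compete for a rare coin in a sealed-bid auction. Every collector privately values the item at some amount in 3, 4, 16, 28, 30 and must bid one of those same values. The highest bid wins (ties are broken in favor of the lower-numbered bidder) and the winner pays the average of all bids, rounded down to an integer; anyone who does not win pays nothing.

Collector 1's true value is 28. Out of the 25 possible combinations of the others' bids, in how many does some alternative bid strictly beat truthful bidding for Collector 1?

15

Others bid (3, 3): truth gives 17; bid 3 gives 25 > 17. Violating.
Others bid (3, 4): truth gives 17; bid 4 gives 25 > 17. Violating.
Others bid (3, 16): truth gives 13; bid 16 gives 17 > 13. Violating.
Others bid (3, 30): truth gives 0; bid 30 gives 7 > 0. Violating.
Others bid (3, 28): truth gives 9; no alternative beats it.
Others bid (4, 28): truth gives 8; no alternative beats it.
(Checking all 25 profiles: 15 have a profitable deviation, 10 do not.)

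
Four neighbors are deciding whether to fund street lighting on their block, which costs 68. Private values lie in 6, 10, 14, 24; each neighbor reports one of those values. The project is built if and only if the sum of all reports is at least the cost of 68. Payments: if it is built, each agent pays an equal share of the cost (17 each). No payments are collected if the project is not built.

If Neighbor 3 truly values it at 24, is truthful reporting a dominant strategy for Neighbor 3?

Yes

Check each profile of the others' reports and compare truth against every alternative report.
Others report (6, 14, 24): truth gives 7, best alternative gives 0.
Others report (6, 24, 14): truth gives 7, best alternative gives 0.
Others report (10, 10, 24): truth gives 7, best alternative gives 0.
Others report (10, 14, 24): truth gives 7, best alternative gives 0.
Others report (10, 24, 10): truth gives 7, best alternative gives 0.
Others report (10, 24, 14): truth gives 7, best alternative gives 0.
(Remaining 58 profiles checked similarly; truth is weakly best in each.)
In every case the truthful report is at least as good as any alternative, so it is a dominant strategy.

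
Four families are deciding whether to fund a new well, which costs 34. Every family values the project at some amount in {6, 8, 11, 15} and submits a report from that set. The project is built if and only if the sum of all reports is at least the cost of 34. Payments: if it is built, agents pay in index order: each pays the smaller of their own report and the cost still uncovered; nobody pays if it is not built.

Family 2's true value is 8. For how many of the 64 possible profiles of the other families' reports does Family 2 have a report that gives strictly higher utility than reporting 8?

41

Others report (6, 8, 15): truth gives 0; report 6 gives 2 > 0. Violating.
Others report (6, 11, 11): truth gives 0; report 6 gives 2 > 0. Violating.
Others report (6, 11, 15): truth gives 0; report 6 gives 2 > 0. Violating.
Others report (6, 15, 8): truth gives 0; report 6 gives 2 > 0. Violating.
Others report (6, 6, 6): truth gives 0; no alternative beats it.
Others report (6, 6, 8): truth gives 0; no alternative beats it.
(Checking all 64 profiles: 41 have a profitable deviation, 23 do not.)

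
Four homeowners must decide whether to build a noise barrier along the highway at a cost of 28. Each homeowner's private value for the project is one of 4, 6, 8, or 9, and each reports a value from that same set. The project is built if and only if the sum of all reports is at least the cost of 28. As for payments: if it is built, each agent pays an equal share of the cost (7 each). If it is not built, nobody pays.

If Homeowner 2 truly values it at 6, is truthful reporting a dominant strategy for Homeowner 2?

Consider the case where Homeowner 1 reports 4, Homeowner 3 reports 9 and Homeowner 4 reports 9.
Truthful report 6: project built, pays 7, utility 6 - 7 = -1.
Report 4 instead: project not built, utility 0.
Since 0 > -1, reporting 4 is strictly better here, so truthful reporting is not dominant.

No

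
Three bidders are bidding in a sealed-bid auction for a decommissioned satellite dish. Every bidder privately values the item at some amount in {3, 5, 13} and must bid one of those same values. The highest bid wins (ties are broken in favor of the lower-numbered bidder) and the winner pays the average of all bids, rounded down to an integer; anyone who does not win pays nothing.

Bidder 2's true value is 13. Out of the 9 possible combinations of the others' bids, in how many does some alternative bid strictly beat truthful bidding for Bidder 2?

Others bid (3, 3): truth gives 7; bid 5 gives 10 > 7. Violating.
Others bid (3, 5): truth gives 6; bid 5 gives 9 > 6. Violating.
Others bid (3, 13): truth gives 4; no alternative beats it.
Others bid (5, 3): truth gives 6; no alternative beats it.
(Checking all 9 profiles: 2 have a profitable deviation, 7 do not.)

2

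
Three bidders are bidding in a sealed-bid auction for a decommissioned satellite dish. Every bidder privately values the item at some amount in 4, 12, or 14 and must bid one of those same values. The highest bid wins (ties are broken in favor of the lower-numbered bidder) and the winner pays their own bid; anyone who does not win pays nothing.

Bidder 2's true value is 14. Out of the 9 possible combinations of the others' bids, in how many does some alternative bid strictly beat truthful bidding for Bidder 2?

2

Others bid (4, 4): truth gives 0; bid 12 gives 2 > 0. Violating.
Others bid (4, 12): truth gives 0; bid 12 gives 2 > 0. Violating.
Others bid (4, 14): truth gives 0; no alternative beats it.
Others bid (12, 4): truth gives 0; no alternative beats it.
(Checking all 9 profiles: 2 have a profitable deviation, 7 do not.)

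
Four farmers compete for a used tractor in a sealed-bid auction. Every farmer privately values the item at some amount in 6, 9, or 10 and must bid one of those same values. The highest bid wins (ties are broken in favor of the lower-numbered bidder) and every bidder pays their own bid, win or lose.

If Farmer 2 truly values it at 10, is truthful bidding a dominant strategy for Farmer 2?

No

Consider the case where Farmer 1 bids 6, Farmer 3 bids 6 and Farmer 4 bids 6.
Truthful bid 10: wins, pays 10, utility 10 - 10 = 0.
Bid 9 instead: wins, pays 9, utility 10 - 9 = 1.
Since 1 > 0, bidding 9 is strictly better here, so truthful bidding is not dominant.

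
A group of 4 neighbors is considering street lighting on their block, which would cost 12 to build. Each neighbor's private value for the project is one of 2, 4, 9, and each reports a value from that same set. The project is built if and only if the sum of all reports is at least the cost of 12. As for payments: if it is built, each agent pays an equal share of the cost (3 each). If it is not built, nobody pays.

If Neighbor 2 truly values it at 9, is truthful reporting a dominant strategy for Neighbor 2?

Check each profile of the others' reports and compare truth against every alternative report.
Others report (2, 2, 2): truth gives 6, best alternative gives 0.
Others report (2, 2, 4): truth gives 6, best alternative gives 6.
Others report (2, 2, 9): truth gives 6, best alternative gives 6.
Others report (2, 4, 2): truth gives 6, best alternative gives 6.
Others report (2, 4, 4): truth gives 6, best alternative gives 6.
Others report (2, 4, 9): truth gives 6, best alternative gives 6.
(Remaining 21 profiles checked similarly; truth is weakly best in each.)
In every case the truthful report is at least as good as any alternative, so it is a dominant strategy.

Yes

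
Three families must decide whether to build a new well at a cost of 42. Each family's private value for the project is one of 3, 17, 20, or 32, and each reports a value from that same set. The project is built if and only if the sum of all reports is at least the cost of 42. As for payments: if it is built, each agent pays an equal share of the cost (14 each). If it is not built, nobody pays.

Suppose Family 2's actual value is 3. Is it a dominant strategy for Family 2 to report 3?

Yes

Check each profile of the others' reports and compare truth against every alternative report.
Others report (3, 32): truth gives 0, best alternative gives -11.
Others report (17, 17): truth gives 0, best alternative gives -11.
Others report (17, 20): truth gives 0, best alternative gives -11.
Others report (20, 17): truth gives 0, best alternative gives -11.
Others report (32, 3): truth gives 0, best alternative gives -11.
Others report (17, 32): truth gives -11, best alternative gives -11.
(Remaining 10 profiles checked similarly; truth is weakly best in each.)
In every case the truthful report is at least as good as any alternative, so it is a dominant strategy.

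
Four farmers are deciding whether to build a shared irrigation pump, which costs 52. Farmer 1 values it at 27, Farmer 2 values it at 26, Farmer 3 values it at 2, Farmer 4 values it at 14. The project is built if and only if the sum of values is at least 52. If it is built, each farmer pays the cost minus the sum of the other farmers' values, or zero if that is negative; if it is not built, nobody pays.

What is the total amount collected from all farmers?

Total value 69 ≥ cost 52, so it is built.
Farmer 1: others sum to 42; max(0, 52 - 42) = 10.
Farmer 2: others sum to 43; max(0, 52 - 43) = 9.
Farmer 3: others sum to 67; max(0, 52 - 67) = 0.
Farmer 4: others sum to 55; max(0, 52 - 55) = 0.
Total collected = 10 + 9 + 0 + 0 = 19.

19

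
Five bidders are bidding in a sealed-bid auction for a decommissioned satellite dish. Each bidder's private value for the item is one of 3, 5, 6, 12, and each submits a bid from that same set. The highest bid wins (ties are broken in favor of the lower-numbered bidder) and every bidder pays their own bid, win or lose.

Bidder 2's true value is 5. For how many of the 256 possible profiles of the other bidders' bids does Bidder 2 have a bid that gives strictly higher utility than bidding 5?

248

Others bid (3, 3, 3, 6): truth gives -5; bid 6 gives -1 > -5. Violating.
Others bid (3, 3, 3, 12): truth gives -5; bid 3 gives -3 > -5. Violating.
Others bid (3, 3, 5, 6): truth gives -5; bid 6 gives -1 > -5. Violating.
Others bid (3, 3, 5, 12): truth gives -5; bid 3 gives -3 > -5. Violating.
Others bid (3, 3, 3, 3): truth gives 0; no alternative beats it.
Others bid (3, 3, 3, 5): truth gives 0; no alternative beats it.
(Checking all 256 profiles: 248 have a profitable deviation, 8 do not.)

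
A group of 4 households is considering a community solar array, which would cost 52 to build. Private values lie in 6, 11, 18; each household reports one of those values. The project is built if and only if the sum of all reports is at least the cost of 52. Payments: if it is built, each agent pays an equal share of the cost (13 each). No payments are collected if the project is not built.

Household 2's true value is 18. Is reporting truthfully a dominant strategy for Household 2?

Yes

Check each profile of the others' reports and compare truth against every alternative report.
Others report (6, 11, 18): truth gives 5, best alternative gives 0.
Others report (6, 18, 11): truth gives 5, best alternative gives 0.
Others report (11, 6, 18): truth gives 5, best alternative gives 0.
Others report (11, 11, 18): truth gives 5, best alternative gives 0.
Others report (11, 18, 6): truth gives 5, best alternative gives 0.
Others report (11, 18, 11): truth gives 5, best alternative gives 0.
(Remaining 21 profiles checked similarly; truth is weakly best in each.)
In every case the truthful report is at least as good as any alternative, so it is a dominant strategy.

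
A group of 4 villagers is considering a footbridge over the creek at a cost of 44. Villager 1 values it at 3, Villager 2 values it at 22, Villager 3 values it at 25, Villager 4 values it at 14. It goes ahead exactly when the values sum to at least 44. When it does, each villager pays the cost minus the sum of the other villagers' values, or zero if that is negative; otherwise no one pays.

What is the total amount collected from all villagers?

Total value 64 ≥ cost 44, so it is built.
Villager 1: others sum to 61; max(0, 44 - 61) = 0.
Villager 2: others sum to 42; max(0, 44 - 42) = 2.
Villager 3: others sum to 39; max(0, 44 - 39) = 5.
Villager 4: others sum to 50; max(0, 44 - 50) = 0.
Total collected = 0 + 2 + 5 + 0 = 7.

7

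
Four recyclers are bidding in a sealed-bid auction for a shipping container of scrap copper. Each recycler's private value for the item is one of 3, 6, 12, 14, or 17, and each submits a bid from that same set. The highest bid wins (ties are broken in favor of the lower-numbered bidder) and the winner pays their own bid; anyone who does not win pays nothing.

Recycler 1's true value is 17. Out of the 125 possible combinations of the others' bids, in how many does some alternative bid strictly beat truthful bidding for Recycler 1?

64

Others bid (3, 3, 3): truth gives 0; bid 3 gives 14 > 0. Violating.
Others bid (3, 3, 6): truth gives 0; bid 6 gives 11 > 0. Violating.
Others bid (3, 3, 12): truth gives 0; bid 12 gives 5 > 0. Violating.
Others bid (3, 3, 14): truth gives 0; bid 14 gives 3 > 0. Violating.
Others bid (3, 3, 17): truth gives 0; no alternative beats it.
Others bid (3, 6, 17): truth gives 0; no alternative beats it.
(Checking all 125 profiles: 64 have a profitable deviation, 61 do not.)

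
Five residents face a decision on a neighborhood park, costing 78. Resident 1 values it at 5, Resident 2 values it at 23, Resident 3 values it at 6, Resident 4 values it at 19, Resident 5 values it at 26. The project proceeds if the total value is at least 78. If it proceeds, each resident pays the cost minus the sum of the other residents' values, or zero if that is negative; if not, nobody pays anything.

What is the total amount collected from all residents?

Total value 79 ≥ cost 78, so it is built.
Resident 1: others sum to 74; max(0, 78 - 74) = 4.
Resident 2: others sum to 56; max(0, 78 - 56) = 22.
Resident 3: others sum to 73; max(0, 78 - 73) = 5.
Resident 4: others sum to 60; max(0, 78 - 60) = 18.
Resident 5: others sum to 53; max(0, 78 - 53) = 25.
Total collected = 4 + 22 + 5 + 18 + 25 = 74.

74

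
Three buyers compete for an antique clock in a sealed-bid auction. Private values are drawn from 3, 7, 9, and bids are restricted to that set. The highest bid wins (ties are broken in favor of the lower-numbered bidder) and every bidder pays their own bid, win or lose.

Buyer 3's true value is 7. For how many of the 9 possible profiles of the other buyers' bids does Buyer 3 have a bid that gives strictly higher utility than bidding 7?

8

Others bid (3, 7): truth gives -7; bid 9 gives -2 > -7. Violating.
Others bid (3, 9): truth gives -7; bid 3 gives -3 > -7. Violating.
Others bid (7, 3): truth gives -7; bid 9 gives -2 > -7. Violating.
Others bid (7, 7): truth gives -7; bid 9 gives -2 > -7. Violating.
Others bid (3, 3): truth gives 0; no alternative beats it.
(Checking all 9 profiles: 8 have a profitable deviation, 1 does not.)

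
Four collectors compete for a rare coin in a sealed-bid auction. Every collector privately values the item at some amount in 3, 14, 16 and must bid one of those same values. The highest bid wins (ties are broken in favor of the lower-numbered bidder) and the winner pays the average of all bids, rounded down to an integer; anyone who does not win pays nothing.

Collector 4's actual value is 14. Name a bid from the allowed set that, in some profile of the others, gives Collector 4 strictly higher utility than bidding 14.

16

Suppose Collector 1 bids 3, Collector 2 bids 3 and Collector 3 bids 14.
Bid 14: loses, pays 0, utility 0.
Bid 16: wins, pays 9, utility 14 - 9 = 5.
So bidding 16 beats truth here (5 > 0).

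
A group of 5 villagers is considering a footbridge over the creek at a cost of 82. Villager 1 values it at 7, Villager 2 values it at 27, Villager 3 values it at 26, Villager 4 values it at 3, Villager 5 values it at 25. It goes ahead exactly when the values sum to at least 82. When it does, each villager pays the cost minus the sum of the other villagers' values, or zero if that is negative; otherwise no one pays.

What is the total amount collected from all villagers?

Total value 88 ≥ cost 82, so it is built.
Villager 1: others sum to 81; max(0, 82 - 81) = 1.
Villager 2: others sum to 61; max(0, 82 - 61) = 21.
Villager 3: others sum to 62; max(0, 82 - 62) = 20.
Villager 4: others sum to 85; max(0, 82 - 85) = 0.
Villager 5: others sum to 63; max(0, 82 - 63) = 19.
Total collected = 1 + 21 + 20 + 0 + 19 = 61.

61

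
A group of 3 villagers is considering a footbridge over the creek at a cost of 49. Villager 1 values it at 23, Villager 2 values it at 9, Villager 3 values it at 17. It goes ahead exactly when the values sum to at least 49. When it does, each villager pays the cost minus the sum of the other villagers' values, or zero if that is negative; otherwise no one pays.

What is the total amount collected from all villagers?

Total value 49 ≥ cost 49, so it is built.
Villager 1: others sum to 26; max(0, 49 - 26) = 23.
Villager 2: others sum to 40; max(0, 49 - 40) = 9.
Villager 3: others sum to 32; max(0, 49 - 32) = 17.
Total collected = 23 + 9 + 17 = 49.

49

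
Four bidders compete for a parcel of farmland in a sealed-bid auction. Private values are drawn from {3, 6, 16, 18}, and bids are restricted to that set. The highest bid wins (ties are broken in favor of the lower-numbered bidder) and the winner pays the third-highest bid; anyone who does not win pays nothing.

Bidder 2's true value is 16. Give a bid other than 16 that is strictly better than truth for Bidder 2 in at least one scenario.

Suppose Bidder 1 bids 3, Bidder 3 bids 3 and Bidder 4 bids 18.
Bid 16: loses, pays 0, utility 0.
Bid 18: wins, pays 3, utility 16 - 3 = 13.
So bidding 18 beats truth here (13 > 0).

18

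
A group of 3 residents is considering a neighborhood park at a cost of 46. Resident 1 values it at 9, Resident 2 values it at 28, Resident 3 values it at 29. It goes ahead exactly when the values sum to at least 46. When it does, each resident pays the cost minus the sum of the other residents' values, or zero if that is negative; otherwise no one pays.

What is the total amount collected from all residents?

17

Total value 66 ≥ cost 46, so it is built.
Resident 1: others sum to 57; max(0, 46 - 57) = 0.
Resident 2: others sum to 38; max(0, 46 - 38) = 8.
Resident 3: others sum to 37; max(0, 46 - 37) = 9.
Total collected = 0 + 8 + 9 = 17.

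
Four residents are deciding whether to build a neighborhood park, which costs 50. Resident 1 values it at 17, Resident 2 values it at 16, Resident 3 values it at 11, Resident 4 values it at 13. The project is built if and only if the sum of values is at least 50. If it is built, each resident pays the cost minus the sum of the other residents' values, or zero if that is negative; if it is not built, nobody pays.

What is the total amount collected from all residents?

29

Total value 57 ≥ cost 50, so it is built.
Resident 1: others sum to 40; max(0, 50 - 40) = 10.
Resident 2: others sum to 41; max(0, 50 - 41) = 9.
Resident 3: others sum to 46; max(0, 50 - 46) = 4.
Resident 4: others sum to 44; max(0, 50 - 44) = 6.
Total collected = 10 + 9 + 4 + 6 = 29.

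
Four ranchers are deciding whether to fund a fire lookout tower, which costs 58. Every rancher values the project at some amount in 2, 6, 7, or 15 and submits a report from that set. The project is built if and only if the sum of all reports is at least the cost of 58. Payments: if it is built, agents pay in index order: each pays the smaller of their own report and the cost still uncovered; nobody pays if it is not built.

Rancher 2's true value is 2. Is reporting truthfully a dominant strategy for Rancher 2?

Yes

Check each profile of the others' reports and compare truth against every alternative report.
Others report (2, 2, 2): truth gives 0, best alternative gives 0.
Others report (2, 2, 6): truth gives 0, best alternative gives 0.
Others report (2, 2, 7): truth gives 0, best alternative gives 0.
Others report (2, 2, 15): truth gives 0, best alternative gives 0.
Others report (2, 6, 2): truth gives 0, best alternative gives 0.
Others report (2, 6, 6): truth gives 0, best alternative gives 0.
(Remaining 58 profiles checked similarly; truth is weakly best in each.)
In every case the truthful report is at least as good as any alternative, so it is a dominant strategy.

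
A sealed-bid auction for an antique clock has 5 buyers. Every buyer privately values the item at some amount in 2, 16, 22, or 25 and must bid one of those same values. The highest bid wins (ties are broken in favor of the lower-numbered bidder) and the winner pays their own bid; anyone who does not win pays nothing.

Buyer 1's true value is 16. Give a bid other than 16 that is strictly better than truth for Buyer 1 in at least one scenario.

Suppose Buyer 2 bids 2, Buyer 3 bids 2, Buyer 4 bids 2 and Buyer 5 bids 2.
Bid 16: wins, pays 16, utility 16 - 16 = 0.
Bid 2: wins, pays 2, utility 16 - 2 = 14.
So bidding 2 beats truth here (14 > 0).

2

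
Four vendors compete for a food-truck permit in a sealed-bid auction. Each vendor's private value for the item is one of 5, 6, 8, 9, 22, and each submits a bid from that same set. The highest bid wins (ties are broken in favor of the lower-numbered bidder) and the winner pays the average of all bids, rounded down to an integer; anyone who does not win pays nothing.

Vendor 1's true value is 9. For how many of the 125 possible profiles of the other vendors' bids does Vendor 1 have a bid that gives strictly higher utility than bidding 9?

Others bid (5, 5, 5): truth gives 3; bid 5 gives 4 > 3. Violating.
Others bid (5, 5, 6): truth gives 3; bid 6 gives 4 > 3. Violating.
Others bid (5, 6, 5): truth gives 3; bid 6 gives 4 > 3. Violating.
Others bid (5, 6, 6): truth gives 3; bid 6 gives 4 > 3. Violating.
Others bid (5, 5, 8): truth gives 3; no alternative beats it.
Others bid (5, 5, 9): truth gives 2; no alternative beats it.
(Checking all 125 profiles: 13 have a profitable deviation, 112 do not.)

13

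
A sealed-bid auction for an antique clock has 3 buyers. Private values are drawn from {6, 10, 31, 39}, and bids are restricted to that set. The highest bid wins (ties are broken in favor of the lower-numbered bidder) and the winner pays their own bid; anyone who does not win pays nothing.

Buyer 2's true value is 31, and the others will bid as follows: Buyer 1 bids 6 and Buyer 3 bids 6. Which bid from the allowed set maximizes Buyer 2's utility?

10

Bid 6: loses, pays 0, utility 0.
Bid 10: wins, pays 10, utility 31 - 10 = 21.
Bid 31: wins, pays 31, utility 31 - 31 = 0.
Bid 39: wins, pays 39, utility 31 - 39 = -8.
The best choice is 10 with utility 21.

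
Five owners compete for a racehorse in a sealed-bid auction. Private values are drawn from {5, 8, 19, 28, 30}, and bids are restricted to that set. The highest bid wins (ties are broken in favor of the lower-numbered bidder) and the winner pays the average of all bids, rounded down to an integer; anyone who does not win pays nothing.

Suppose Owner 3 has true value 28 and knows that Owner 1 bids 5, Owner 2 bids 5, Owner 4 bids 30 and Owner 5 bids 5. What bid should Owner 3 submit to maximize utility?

Bid 5: loses, pays 0, utility 0.
Bid 8: loses, pays 0, utility 0.
Bid 19: loses, pays 0, utility 0.
Bid 28: loses, pays 0, utility 0.
Bid 30: wins, pays 15, utility 28 - 15 = 13.
The best choice is 30 with utility 13.

30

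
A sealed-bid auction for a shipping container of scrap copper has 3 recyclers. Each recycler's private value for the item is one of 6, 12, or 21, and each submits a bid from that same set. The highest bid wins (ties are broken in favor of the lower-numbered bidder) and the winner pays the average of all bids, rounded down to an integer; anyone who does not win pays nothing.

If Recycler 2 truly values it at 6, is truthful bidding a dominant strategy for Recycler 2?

Check each profile of the others' bids and compare truth against every alternative bid.
Others bid (6, 12): truth gives 0, best alternative gives -4.
Others bid (6, 6): truth gives 0, best alternative gives -2.
Others bid (6, 21): truth gives 0, best alternative gives 0.
Others bid (12, 6): truth gives 0, best alternative gives 0.
Others bid (12, 12): truth gives 0, best alternative gives 0.
Others bid (12, 21): truth gives 0, best alternative gives 0.
(Remaining 3 profiles checked similarly; truth is weakly best in each.)
In every case the truthful bid is at least as good as any alternative, so it is a dominant strategy.

Yes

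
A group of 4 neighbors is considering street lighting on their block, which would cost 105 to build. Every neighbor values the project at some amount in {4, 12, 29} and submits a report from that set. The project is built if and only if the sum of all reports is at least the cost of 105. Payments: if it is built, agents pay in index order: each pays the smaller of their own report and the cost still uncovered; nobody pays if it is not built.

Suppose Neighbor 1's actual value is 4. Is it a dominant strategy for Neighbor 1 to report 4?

Check each profile of the others' reports and compare truth against every alternative report.
Others report (4, 4, 4): truth gives 0, best alternative gives 0.
Others report (4, 4, 12): truth gives 0, best alternative gives 0.
Others report (4, 4, 29): truth gives 0, best alternative gives 0.
Others report (4, 12, 4): truth gives 0, best alternative gives 0.
Others report (4, 12, 12): truth gives 0, best alternative gives 0.
Others report (4, 12, 29): truth gives 0, best alternative gives 0.
(Remaining 21 profiles checked similarly; truth is weakly best in each.)
In every case the truthful report is at least as good as any alternative, so it is a dominant strategy.

Yes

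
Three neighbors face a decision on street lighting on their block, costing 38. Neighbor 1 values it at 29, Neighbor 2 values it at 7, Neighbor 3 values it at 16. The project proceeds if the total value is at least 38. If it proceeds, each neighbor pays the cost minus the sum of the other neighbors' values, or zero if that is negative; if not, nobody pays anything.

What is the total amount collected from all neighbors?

Total value 52 ≥ cost 38, so it is built.
Neighbor 1: others sum to 23; max(0, 38 - 23) = 15.
Neighbor 2: others sum to 45; max(0, 38 - 45) = 0.
Neighbor 3: others sum to 36; max(0, 38 - 36) = 2.
Total collected = 15 + 0 + 2 = 17.

17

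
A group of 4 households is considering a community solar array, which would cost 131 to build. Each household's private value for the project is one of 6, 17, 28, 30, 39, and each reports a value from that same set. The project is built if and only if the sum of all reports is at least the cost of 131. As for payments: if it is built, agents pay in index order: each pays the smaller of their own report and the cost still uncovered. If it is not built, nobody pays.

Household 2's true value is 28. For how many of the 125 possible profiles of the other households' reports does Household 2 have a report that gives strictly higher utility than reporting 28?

Others report (39, 39, 39): truth gives 0; report 17 gives 11 > 0. Violating.
Others report (6, 6, 6): truth gives 0; no alternative beats it.
Others report (6, 6, 17): truth gives 0; no alternative beats it.
(Checking all 125 profiles: 1 has a profitable deviation, 124 do not.)

1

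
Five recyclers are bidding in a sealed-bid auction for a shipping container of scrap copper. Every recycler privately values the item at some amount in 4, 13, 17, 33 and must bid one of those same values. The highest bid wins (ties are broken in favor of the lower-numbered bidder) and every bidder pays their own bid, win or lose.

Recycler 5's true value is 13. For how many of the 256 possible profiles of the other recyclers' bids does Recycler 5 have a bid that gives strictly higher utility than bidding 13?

255

Others bid (4, 4, 4, 13): truth gives -13; bid 4 gives -4 > -13. Violating.
Others bid (4, 4, 4, 17): truth gives -13; bid 4 gives -4 > -13. Violating.
Others bid (4, 4, 4, 33): truth gives -13; bid 4 gives -4 > -13. Violating.
Others bid (4, 4, 13, 4): truth gives -13; bid 4 gives -4 > -13. Violating.
Others bid (4, 4, 4, 4): truth gives 0; no alternative beats it.
(Checking all 256 profiles: 255 have a profitable deviation, 1 does not.)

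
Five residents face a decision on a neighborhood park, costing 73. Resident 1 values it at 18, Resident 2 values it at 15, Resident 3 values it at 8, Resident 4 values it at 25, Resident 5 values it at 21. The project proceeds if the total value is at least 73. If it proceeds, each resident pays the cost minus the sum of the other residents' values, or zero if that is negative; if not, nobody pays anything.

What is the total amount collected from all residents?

Total value 87 ≥ cost 73, so it is built.
Resident 1: others sum to 69; max(0, 73 - 69) = 4.
Resident 2: others sum to 72; max(0, 73 - 72) = 1.
Resident 3: others sum to 79; max(0, 73 - 79) = 0.
Resident 4: others sum to 62; max(0, 73 - 62) = 11.
Resident 5: others sum to 66; max(0, 73 - 66) = 7.
Total collected = 4 + 1 + 0 + 11 + 7 = 23.

23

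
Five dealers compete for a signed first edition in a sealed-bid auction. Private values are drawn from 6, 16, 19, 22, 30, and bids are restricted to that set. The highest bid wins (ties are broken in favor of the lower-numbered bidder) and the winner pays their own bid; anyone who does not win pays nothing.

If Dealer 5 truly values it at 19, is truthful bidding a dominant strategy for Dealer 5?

No

Consider the case where Dealer 1 bids 6, Dealer 2 bids 6, Dealer 3 bids 6 and Dealer 4 bids 6.
Truthful bid 19: wins, pays 19, utility 19 - 19 = 0.
Bid 16 instead: wins, pays 16, utility 19 - 16 = 3.
Since 3 > 0, bidding 16 is strictly better here, so truthful bidding is not dominant.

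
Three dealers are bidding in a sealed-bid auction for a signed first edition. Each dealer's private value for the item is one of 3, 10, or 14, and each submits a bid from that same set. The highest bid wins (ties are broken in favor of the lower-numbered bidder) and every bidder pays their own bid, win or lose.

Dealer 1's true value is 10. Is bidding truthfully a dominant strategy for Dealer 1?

No

Consider the case where Dealer 2 bids 3 and Dealer 3 bids 3.
Truthful bid 10: wins, pays 10, utility 10 - 10 = 0.
Bid 3 instead: wins, pays 3, utility 10 - 3 = 7.
Since 7 > 0, bidding 3 is strictly better here, so truthful bidding is not dominant.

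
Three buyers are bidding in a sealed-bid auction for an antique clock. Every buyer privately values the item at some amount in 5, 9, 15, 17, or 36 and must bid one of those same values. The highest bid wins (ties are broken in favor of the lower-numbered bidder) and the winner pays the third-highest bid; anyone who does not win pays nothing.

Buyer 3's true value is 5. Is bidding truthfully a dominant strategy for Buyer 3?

Yes

Check each profile of the others' bids and compare truth against every alternative bid.
Others bid (5, 5): truth gives 0, best alternative gives 0.
Others bid (5, 9): truth gives 0, best alternative gives 0.
Others bid (5, 15): truth gives 0, best alternative gives 0.
Others bid (5, 17): truth gives 0, best alternative gives 0.
Others bid (5, 36): truth gives 0, best alternative gives 0.
Others bid (9, 5): truth gives 0, best alternative gives 0.
(Remaining 19 profiles checked similarly; truth is weakly best in each.)
In every case the truthful bid is at least as good as any alternative, so it is a dominant strategy.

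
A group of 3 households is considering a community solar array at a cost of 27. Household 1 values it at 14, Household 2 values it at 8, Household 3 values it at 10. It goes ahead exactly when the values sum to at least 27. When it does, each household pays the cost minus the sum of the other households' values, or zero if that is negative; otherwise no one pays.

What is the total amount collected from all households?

17

Total value 32 ≥ cost 27, so it is built.
Household 1: others sum to 18; max(0, 27 - 18) = 9.
Household 2: others sum to 24; max(0, 27 - 24) = 3.
Household 3: others sum to 22; max(0, 27 - 22) = 5.
Total collected = 9 + 3 + 5 = 17.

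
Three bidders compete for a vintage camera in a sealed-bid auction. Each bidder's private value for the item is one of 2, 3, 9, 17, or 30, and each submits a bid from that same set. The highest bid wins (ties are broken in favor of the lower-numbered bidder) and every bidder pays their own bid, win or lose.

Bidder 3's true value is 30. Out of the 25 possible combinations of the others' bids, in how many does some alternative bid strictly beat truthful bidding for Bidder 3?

18

Others bid (2, 2): truth gives 0; bid 3 gives 27 > 0. Violating.
Others bid (2, 3): truth gives 0; bid 9 gives 21 > 0. Violating.
Others bid (2, 9): truth gives 0; bid 17 gives 13 > 0. Violating.
Others bid (2, 30): truth gives -30; bid 2 gives -2 > -30. Violating.
Others bid (2, 17): truth gives 0; no alternative beats it.
Others bid (3, 17): truth gives 0; no alternative beats it.
(Checking all 25 profiles: 18 have a profitable deviation, 7 do not.)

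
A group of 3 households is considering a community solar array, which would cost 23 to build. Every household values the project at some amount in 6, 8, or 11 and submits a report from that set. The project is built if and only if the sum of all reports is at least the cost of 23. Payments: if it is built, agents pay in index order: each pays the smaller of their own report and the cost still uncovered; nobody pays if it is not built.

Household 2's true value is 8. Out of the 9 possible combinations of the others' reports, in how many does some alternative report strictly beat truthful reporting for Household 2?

5

Others report (6, 11): truth gives 0; report 6 gives 2 > 0. Violating.
Others report (8, 11): truth gives 0; report 6 gives 2 > 0. Violating.
Others report (11, 6): truth gives 0; report 6 gives 2 > 0. Violating.
Others report (11, 8): truth gives 0; report 6 gives 2 > 0. Violating.
Others report (6, 6): truth gives 0; no alternative beats it.
Others report (6, 8): truth gives 0; no alternative beats it.
(Checking all 9 profiles: 5 have a profitable deviation, 4 do not.)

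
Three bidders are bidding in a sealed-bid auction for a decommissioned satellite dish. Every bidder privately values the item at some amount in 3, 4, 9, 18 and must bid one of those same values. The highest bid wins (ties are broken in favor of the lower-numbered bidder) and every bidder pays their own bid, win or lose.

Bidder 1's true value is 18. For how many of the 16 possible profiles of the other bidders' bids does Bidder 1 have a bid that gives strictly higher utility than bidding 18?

9

Others bid (3, 3): truth gives 0; bid 3 gives 15 > 0. Violating.
Others bid (3, 4): truth gives 0; bid 4 gives 14 > 0. Violating.
Others bid (3, 9): truth gives 0; bid 9 gives 9 > 0. Violating.
Others bid (4, 3): truth gives 0; bid 4 gives 14 > 0. Violating.
Others bid (3, 18): truth gives 0; no alternative beats it.
Others bid (4, 18): truth gives 0; no alternative beats it.
(Checking all 16 profiles: 9 have a profitable deviation, 7 do not.)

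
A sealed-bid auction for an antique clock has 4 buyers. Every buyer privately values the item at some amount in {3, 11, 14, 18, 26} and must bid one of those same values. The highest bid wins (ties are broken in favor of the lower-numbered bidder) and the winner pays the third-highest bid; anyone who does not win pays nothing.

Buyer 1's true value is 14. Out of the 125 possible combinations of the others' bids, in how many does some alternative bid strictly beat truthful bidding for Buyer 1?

24

Others bid (3, 3, 18): truth gives 0; bid 18 gives 11 > 0. Violating.
Others bid (3, 3, 26): truth gives 0; bid 26 gives 11 > 0. Violating.
Others bid (3, 11, 18): truth gives 0; bid 18 gives 3 > 0. Violating.
Others bid (3, 11, 26): truth gives 0; bid 26 gives 3 > 0. Violating.
Others bid (3, 3, 3): truth gives 11; no alternative beats it.
Others bid (3, 3, 11): truth gives 11; no alternative beats it.
(Checking all 125 profiles: 24 have a profitable deviation, 101 do not.)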